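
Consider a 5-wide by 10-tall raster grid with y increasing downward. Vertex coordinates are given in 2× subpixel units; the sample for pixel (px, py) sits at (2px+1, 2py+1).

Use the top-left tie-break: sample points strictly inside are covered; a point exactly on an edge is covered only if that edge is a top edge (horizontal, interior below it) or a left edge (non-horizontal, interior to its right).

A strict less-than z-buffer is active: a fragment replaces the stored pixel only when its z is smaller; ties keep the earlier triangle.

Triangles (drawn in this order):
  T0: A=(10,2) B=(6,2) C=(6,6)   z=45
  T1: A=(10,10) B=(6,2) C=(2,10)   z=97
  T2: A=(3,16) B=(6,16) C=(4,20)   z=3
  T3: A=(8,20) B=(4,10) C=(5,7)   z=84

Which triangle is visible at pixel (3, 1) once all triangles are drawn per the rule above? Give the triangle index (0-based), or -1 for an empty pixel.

T0:
  2·area = 16  (B↔C swapped to make it positive)
  edge (10, 2)→(6, 6): d=(-4,4) right/bottom  bias=-1
  edge (6, 6)→(6, 2): d=(0,-4) top-left  bias=+0
  edge (6, 2)→(10, 2): d=(4,0) top-left  bias=+0
    (3,1)@(7, 3): e=[8,4,4] → █
    (4,1)@(9, 3): e=[0,12,4] → ·  [on edge]
    (3,2)@(7, 5): e=[0,4,12] → ·  [on edge]
    (2,3)@(5, 7): e=[0,-4,20] → ·  [on edge]
    (1,4)@(3, 9): e=[0,-12,28] → ·  [on edge]
    (0,5)@(1, 11): e=[0,-20,36] → ·  [on edge]
  covered (1 px):
    · · · · ·
    · · · █ ·
    · · · · ·
    · · · · ·
    · · · · ·
    · · · · ·
    · · · · ·
    · · · · ·
    · · · · ·
    · · · · ·
T1:
  2·area = 64  (B↔C swapped to make it positive)
  edge (10, 10)→(2, 10): d=(-8,0) right/bottom  bias=-1
  edge (2, 10)→(6, 2): d=(4,-8) top-left  bias=+0
  edge (6, 2)→(10, 10): d=(4,8) right/bottom  bias=-1
    (2,2)@(5, 5): e=[40,4,20] → █
    (3,2)@(7, 5): e=[40,20,4] → █
    (4,2)@(9, 5): e=[40,36,-12] → ·
    (2,3)@(5, 7): e=[24,12,28] → █
    (4,3)@(9, 7): e=[24,44,-4] → ·
    (1,4)@(3, 9): e=[8,4,52] → █
    (4,4)@(9, 9): e=[8,52,4] → █
    (1,5)@(3, 11): e=[-8,12,60] → ·
    (2,5)@(5, 11): e=[-8,28,44] → ·
    (3,5)@(7, 11): e=[-8,44,28] → ·
    (4,5)@(9, 11): e=[-8,60,12] → ·
  covered (8 px):
    · · · · ·
    · · · · ·
    · · █ █ ·
    · · █ █ ·
    · █ █ █ █
    · · · · ·
    · · · · ·
    · · · · ·
    · · · · ·
    · · · · ·
T2:
  2·area = 12
  edge (3, 16)→(6, 16): d=(3,0) top-left  bias=+0
  edge (6, 16)→(4, 20): d=(-2,4) right/bottom  bias=-1
  edge (4, 20)→(3, 16): d=(-1,-4) top-left  bias=+0
    (2,8)@(5, 17): e=[3,2,7] → █
    (3,8)@(7, 17): e=[3,-6,15] → ·
    (2,9)@(5, 19): e=[9,-2,5] → ·
  covered (1 px):
    · · · · ·
    · · · · ·
    · · · · ·
    · · · · ·
    · · · · ·
    · · · · ·
    · · · · ·
    · · · · ·
    · · █ · ·
    · · · · ·
T3:
  2·area = 22
  edge (8, 20)→(4, 10): d=(-4,-10) top-left  bias=+0
  edge (4, 10)→(5, 7): d=(1,-3) top-left  bias=+0
  edge (5, 7)→(8, 20): d=(3,13) right/bottom  bias=-1
    (3,0)@(7, 1): e=[66,0,-44] → ·  [on edge]
    (2,3)@(5, 7): e=[22,0,0] → ·  [on edge]
    (2,4)@(5, 9): e=[14,2,6] → █
    (3,4)@(7, 9): e=[34,8,-20] → ·
    (2,5)@(5, 11): e=[6,4,12] → █
    (3,5)@(7, 11): e=[26,10,-14] → ·
    (1,6)@(3, 13): e=[-22,0,44] → ·  [on edge]
    (2,6)@(5, 13): e=[-2,6,18] → ·
    (3,8)@(7, 17): e=[2,16,4] → █
    (4,8)@(9, 17): e=[22,22,-22] → ·
    (0,9)@(1, 19): e=[-66,0,88] → ·  [on edge]
    (3,9)@(7, 19): e=[-6,18,10] → ·
  covered (3 px):
    · · · · ·
    · · · · ·
    · · · · ·
    · · · · ·
    · · █ · ·
    · · █ · ·
    · · · · ·
    · · · · ·
    · · · █ ·
    · · · · ·

Z-buffer (winner per pixel, '.' = empty):
  . . . . .
  . . . 0 .
  . . 1 1 .
  . . 1 1 .
  . 1 3 1 1
  . . 3 . .
  . . . . .
  . . . . .
  . . 2 3 .
  . . . . .

Answer: 0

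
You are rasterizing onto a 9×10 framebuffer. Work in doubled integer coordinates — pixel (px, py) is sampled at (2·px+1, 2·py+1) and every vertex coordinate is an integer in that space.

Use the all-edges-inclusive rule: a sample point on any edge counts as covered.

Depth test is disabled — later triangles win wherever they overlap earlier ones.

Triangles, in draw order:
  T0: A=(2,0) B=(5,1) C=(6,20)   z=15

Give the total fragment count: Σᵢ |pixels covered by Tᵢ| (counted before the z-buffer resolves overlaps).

T0:
  2·area = 56
  edge (2, 0)→(5, 1): d=(3,1) inclusive
  edge (5, 1)→(6, 20): d=(1,19) inclusive
  edge (6, 20)→(2, 0): d=(-4,-20) inclusive
    (1,0)@(3, 1): e=[2,38,16] → #
    (2,0)@(5, 1): e=[0,0,56] → #  [on edge]
    (3,0)@(7, 1): e=[-2,-38,96] → ·
    (1,1)@(3, 3): e=[8,40,8] → #
    (3,1)@(7, 3): e=[4,-36,88] → ·
    (5,1)@(11, 3): e=[0,-112,168] → ·  [on edge]
    (1,2)@(3, 5): e=[14,42,0] → #  [on edge]
    (3,2)@(7, 5): e=[10,-34,80] → ·
    (8,2)@(17, 5): e=[0,-224,280] → ·  [on edge]
    (1,3)@(3, 7): e=[20,44,-8] → ·
    (2,3)@(5, 7): e=[18,6,32] → #
    (3,3)@(7, 7): e=[16,-32,72] → ·
    (2,7)@(5, 15): e=[42,14,0] → #  [on edge]
  covered (11 px):
    · # # · · · · · ·
    · # # · · · · · ·
    · # # · · · · · ·
    · · # · · · · · ·
    · · # · · · · · ·
    · · # · · · · · ·
    · · # · · · · · ·
    · · # · · · · · ·
    · · · · · · · · ·
    · · · · · · · · ·

Final: 11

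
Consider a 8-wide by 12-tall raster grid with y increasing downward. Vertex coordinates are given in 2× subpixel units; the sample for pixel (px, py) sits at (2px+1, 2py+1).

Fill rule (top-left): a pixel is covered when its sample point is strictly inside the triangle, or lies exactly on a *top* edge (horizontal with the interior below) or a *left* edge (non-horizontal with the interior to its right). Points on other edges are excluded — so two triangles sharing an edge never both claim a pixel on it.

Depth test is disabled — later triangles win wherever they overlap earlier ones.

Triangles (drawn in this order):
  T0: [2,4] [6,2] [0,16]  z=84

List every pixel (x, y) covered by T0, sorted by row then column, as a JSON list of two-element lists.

T0:
  2·area = 44
  edge (2, 4)→(6, 2): d=(4,-2) top-left  bias=+0
  edge (6, 2)→(0, 16): d=(-6,14) right/bottom  bias=-1
  edge (0, 16)→(2, 4): d=(2,-12) top-left  bias=+0
    (2,1)@(5, 3): e=[2,8,34] → █
    (3,1)@(7, 3): e=[6,-20,58] → ·
    (1,2)@(3, 5): e=[6,24,14] → █
    (2,2)@(5, 5): e=[10,-4,38] → ·
    (1,3)@(3, 7): e=[14,12,18] → █
    (2,3)@(5, 7): e=[18,-16,42] → ·
    (1,4)@(3, 9): e=[22,0,22] → ·  [on edge]
    (0,5)@(1, 11): e=[26,16,2] → █
    (1,5)@(3, 11): e=[30,-12,26] → ·
    (0,6)@(1, 13): e=[34,4,6] → █
    (1,6)@(3, 13): e=[38,-24,30] → ·
    (0,7)@(1, 15): e=[42,-8,10] → ·
  covered (5 px):
    · · · · · · · ·
    · · █ · · · · ·
    · █ · · · · · ·
    · █ · · · · · ·
    · · · · · · · ·
    █ · · · · · · ·
    █ · · · · · · ·
    · · · · · · · ·
    · · · · · · · ·
    · · · · · · · ·
    · · · · · · · ·
    · · · · · · · ·

Answer: [[2,1],[1,2],[1,3],[0,5],[0,6]]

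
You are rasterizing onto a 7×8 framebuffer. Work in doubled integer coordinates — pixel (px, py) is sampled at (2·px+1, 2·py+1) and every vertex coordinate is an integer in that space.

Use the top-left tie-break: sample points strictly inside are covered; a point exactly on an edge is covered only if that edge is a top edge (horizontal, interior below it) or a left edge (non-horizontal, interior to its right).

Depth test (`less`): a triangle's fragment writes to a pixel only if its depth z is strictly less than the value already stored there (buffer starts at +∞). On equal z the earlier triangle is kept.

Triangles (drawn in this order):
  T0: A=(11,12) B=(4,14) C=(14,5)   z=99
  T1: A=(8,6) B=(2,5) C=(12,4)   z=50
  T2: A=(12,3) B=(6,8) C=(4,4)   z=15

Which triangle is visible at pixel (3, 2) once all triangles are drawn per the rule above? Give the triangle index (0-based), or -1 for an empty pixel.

T0:
  2·area = 43
  edge (11, 12)→(4, 14): d=(-7,2) right/bottom  bias=-1
  edge (4, 14)→(14, 5): d=(10,-9) top-left  bias=+0
  edge (14, 5)→(11, 12): d=(-3,7) right/bottom  bias=-1
    (6,3)@(13, 7): e=[31,11,1] → █
    (5,4)@(11, 9): e=[21,13,9] → █
    (6,4)@(13, 9): e=[17,31,-5] → ·
    (4,5)@(9, 11): e=[11,15,17] → █
    (6,5)@(13, 11): e=[3,51,-11] → ·
    (3,6)@(7, 13): e=[1,17,25] → █
    (4,6)@(9, 13): e=[-3,35,11] → ·
    (5,6)@(11, 13): e=[-7,53,-3] → ·
    (3,7)@(7, 15): e=[-13,37,19] → ·
  covered (5 px):
    · · · · · · ·
    · · · · · · ·
    · · · · · · ·
    · · · · · · █
    · · · · · █ ·
    · · · · █ █ ·
    · · · █ · · ·
    · · · · · · ·
T1:
  2·area = 16
  edge (8, 6)→(2, 5): d=(-6,-1) top-left  bias=+0
  edge (2, 5)→(12, 4): d=(10,-1) top-left  bias=+0
  edge (12, 4)→(8, 6): d=(-4,2) right/bottom  bias=-1
    (1,2)@(3, 5): e=[1,1,14] → █
    (2,2)@(5, 5): e=[3,3,10] → █
    (3,2)@(7, 5): e=[5,5,6] → █
    (4,2)@(9, 5): e=[7,7,2] → █
    (5,2)@(11, 5): e=[9,9,-2] → ·
    (1,3)@(3, 7): e=[-11,21,6] → ·
    (2,3)@(5, 7): e=[-9,23,2] → ·
    (3,3)@(7, 7): e=[-7,25,-2] → ·
    (4,3)@(9, 7): e=[-5,27,-6] → ·
  covered (4 px):
    · · · · · · ·
    · · · · · · ·
    · █ █ █ █ · ·
    · · · · · · ·
    · · · · · · ·
    · · · · · · ·
    · · · · · · ·
    · · · · · · ·
T2:
  2·area = 34
  edge (12, 3)→(6, 8): d=(-6,5) right/bottom  bias=-1
  edge (6, 8)→(4, 4): d=(-2,-4) top-left  bias=+0
  edge (4, 4)→(12, 3): d=(8,-1) top-left  bias=+0
    (2,2)@(5, 5): e=[23,2,9] → █
    (3,2)@(7, 5): e=[13,10,11] → █
    (4,2)@(9, 5): e=[3,18,13] → █
    (5,2)@(11, 5): e=[-7,26,15] → ·
    (2,3)@(5, 7): e=[11,-2,25] → ·
    (3,3)@(7, 7): e=[1,6,27] → █
    (4,3)@(9, 7): e=[-9,14,29] → ·
    (3,4)@(7, 9): e=[-11,2,43] → ·
  covered (4 px):
    · · · · · · ·
    · · · · · · ·
    · · █ █ █ · ·
    · · · █ · · ·
    · · · · · · ·
    · · · · · · ·
    · · · · · · ·
    · · · · · · ·

Z-buffer (winner per pixel, '.' = empty):
  . . . . . . .
  . . . . . . .
  . 1 2 2 2 . .
  . . . 2 . . 0
  . . . . . 0 .
  . . . . 0 0 .
  . . . 0 . . .
  . . . . . . .

Result: 2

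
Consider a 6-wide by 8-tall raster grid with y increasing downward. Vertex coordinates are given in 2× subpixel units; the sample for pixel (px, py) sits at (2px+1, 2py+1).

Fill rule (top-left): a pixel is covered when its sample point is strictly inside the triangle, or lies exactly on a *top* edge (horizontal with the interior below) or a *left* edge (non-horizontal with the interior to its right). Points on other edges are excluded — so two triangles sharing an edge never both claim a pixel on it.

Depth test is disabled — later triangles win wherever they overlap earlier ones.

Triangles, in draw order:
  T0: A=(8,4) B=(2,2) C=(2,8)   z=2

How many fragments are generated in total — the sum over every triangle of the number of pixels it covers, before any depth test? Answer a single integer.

T0:
  2·area = 36  (B↔C swapped to make it positive)
  edge (8, 4)→(2, 8): d=(-6,4) right/bottom  bias=-1
  edge (2, 8)→(2, 2): d=(0,-6) top-left  bias=+0
  edge (2, 2)→(8, 4): d=(6,2) right/bottom  bias=-1
    (1,1)@(3, 3): e=[26,6,4] → #
    (2,1)@(5, 3): e=[18,18,0] → ·  [on edge]
    (1,2)@(3, 5): e=[14,6,16] → #
    (2,2)@(5, 5): e=[6,18,12] → #
    (3,2)@(7, 5): e=[-2,30,8] → ·
    (5,2)@(11, 5): e=[-18,54,0] → ·  [on edge]
    (1,3)@(3, 7): e=[2,6,28] → #
    (2,3)@(5, 7): e=[-6,18,24] → ·
    (1,4)@(3, 9): e=[-10,6,40] → ·
  covered (4 px):
    · · · · · ·
    · # · · · ·
    · # # · · ·
    · # · · · ·
    · · · · · ·
    · · · · · ·
    · · · · · ·
    · · · · · ·

Final: 4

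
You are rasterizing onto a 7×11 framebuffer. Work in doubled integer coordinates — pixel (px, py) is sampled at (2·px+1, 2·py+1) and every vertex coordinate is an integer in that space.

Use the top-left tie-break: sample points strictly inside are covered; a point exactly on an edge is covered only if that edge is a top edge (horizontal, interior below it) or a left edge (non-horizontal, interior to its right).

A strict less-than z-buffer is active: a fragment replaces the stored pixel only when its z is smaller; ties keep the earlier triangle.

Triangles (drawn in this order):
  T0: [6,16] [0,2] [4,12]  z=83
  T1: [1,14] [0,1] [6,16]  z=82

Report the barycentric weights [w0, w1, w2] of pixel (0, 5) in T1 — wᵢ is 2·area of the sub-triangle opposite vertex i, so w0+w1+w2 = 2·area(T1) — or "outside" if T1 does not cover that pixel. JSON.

T0:
  2·area = 4  (B↔C swapped to make it positive)
  edge (6, 16)→(4, 12): d=(-2,-4) top-left  bias=+0
  edge (4, 12)→(0, 2): d=(-4,-10) top-left  bias=+0
  edge (0, 2)→(6, 16): d=(6,14) right/bottom  bias=-1
    (1,4)@(3, 9): e=[2,2,0] → ·  [on edge]
  covered (0 px):
    · · · · · · ·
    · · · · · · ·
    · · · · · · ·
    · · · · · · ·
    · · · · · · ·
    · · · · · · ·
    · · · · · · ·
    · · · · · · ·
    · · · · · · ·
    · · · · · · ·
    · · · · · · ·
T1:
  2·area = 63
  edge (1, 14)→(0, 1): d=(-1,-13) top-left  bias=+0
  edge (0, 1)→(6, 16): d=(6,15) right/bottom  bias=-1
  edge (6, 16)→(1, 14): d=(-5,-2) top-left  bias=+0
    (0,2)@(1, 5): e=[9,9,45] → #
    (1,2)@(3, 5): e=[35,-21,49] → ·
    (0,3)@(1, 7): e=[7,21,35] → #
    (1,3)@(3, 7): e=[33,-9,39] → ·
    (0,4)@(1, 9): e=[5,33,25] → #
    (1,4)@(3, 9): e=[31,3,29] → #
    (2,4)@(5, 9): e=[57,-27,33] → ·
    (0,5)@(1, 11): e=[3,45,15] → #
    (2,5)@(5, 11): e=[55,-15,23] → ·
    (0,6)@(1, 13): e=[1,57,5] → #
    (2,6)@(5, 13): e=[53,-3,13] → ·
    (0,7)@(1, 15): e=[-1,69,-5] → ·
  covered (9 px):
    · · · · · · ·
    · · · · · · ·
    # · · · · · ·
    # · · · · · ·
    # # · · · · ·
    # # · · · · ·
    # # · · · · ·
    · · # · · · ·
    · · · · · · ·
    · · · · · · ·
    · · · · · · ·

Answer: [45,15,3]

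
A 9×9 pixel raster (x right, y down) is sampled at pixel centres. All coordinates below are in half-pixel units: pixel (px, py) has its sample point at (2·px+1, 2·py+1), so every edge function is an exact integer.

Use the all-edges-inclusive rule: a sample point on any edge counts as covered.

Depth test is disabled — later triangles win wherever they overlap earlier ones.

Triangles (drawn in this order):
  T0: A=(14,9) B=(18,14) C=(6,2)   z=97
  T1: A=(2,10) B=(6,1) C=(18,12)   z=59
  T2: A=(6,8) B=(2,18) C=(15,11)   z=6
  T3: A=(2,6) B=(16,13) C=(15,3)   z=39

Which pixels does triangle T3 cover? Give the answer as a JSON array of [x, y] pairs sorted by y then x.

T0:
  2·area = 12
  edge (14, 9)→(18, 14): d=(4,5) inclusive
  edge (18, 14)→(6, 2): d=(-12,-12) inclusive
  edge (6, 2)→(14, 9): d=(8,7) inclusive
    (2,0)@(5, 1): e=[13,0,-1] → ·  [on edge]
    (3,1)@(7, 3): e=[11,0,1] → █  [on edge]
    (4,1)@(9, 3): e=[1,24,-13] → ·
    (3,2)@(7, 5): e=[19,-24,17] → ·
    (4,2)@(9, 5): e=[9,0,3] → █  [on edge]
    (5,2)@(11, 5): e=[-1,24,-11] → ·
    (4,3)@(9, 7): e=[17,-24,19] → ·
    (5,3)@(11, 7): e=[7,0,5] → █  [on edge]
    (6,3)@(13, 7): e=[-3,24,-9] → ·
    (5,4)@(11, 9): e=[15,-24,21] → ·
    (6,4)@(13, 9): e=[5,0,7] → █  [on edge]
    (7,4)@(15, 9): e=[-5,24,-7] → ·
    (7,5)@(15, 11): e=[3,0,9] → █  [on edge]
    (8,6)@(17, 13): e=[1,0,11] → █  [on edge]
  covered (6 px):
    · · · · · · · · ·
    · · · █ · · · · ·
    · · · · █ · · · ·
    · · · · · █ · · ·
    · · · · · · █ · ·
    · · · · · · · █ ·
    · · · · · · · · █
    · · · · · · · · ·
    · · · · · · · · ·
T1:
  2·area = 152
  edge (2, 10)→(6, 1): d=(4,-9) inclusive
  edge (6, 1)→(18, 12): d=(12,11) inclusive
  edge (18, 12)→(2, 10): d=(-16,-2) inclusive
    (3,1)@(7, 3): e=[17,13,122] → █
    (4,1)@(9, 3): e=[35,-9,126] → ·
    (2,2)@(5, 5): e=[7,59,86] → █
    (4,2)@(9, 5): e=[43,15,94] → █
    (5,2)@(11, 5): e=[61,-7,98] → ·
    (2,3)@(5, 7): e=[15,83,54] → █
    (5,3)@(11, 7): e=[69,17,66] → █
    (6,3)@(13, 7): e=[87,-5,70] → ·
    (1,4)@(3, 9): e=[5,129,18] → █
    (6,4)@(13, 9): e=[95,19,38] → █
    (7,4)@(15, 9): e=[113,-3,42] → ·
    (1,5)@(3, 11): e=[13,153,-14] → ·
  covered (17 px):
    · · · · · · · · ·
    · · · █ · · · · ·
    · · █ █ █ · · · ·
    · · █ █ █ █ · · ·
    · █ █ █ █ █ █ · ·
    · · · · · █ █ █ ·
    · · · · · · · · ·
    · · · · · · · · ·
    · · · · · · · · ·
T2:
  2·area = 102  (B↔C swapped to make it positive)
  edge (6, 8)→(15, 11): d=(9,3) inclusive
  edge (15, 11)→(2, 18): d=(-13,7) inclusive
  edge (2, 18)→(6, 8): d=(4,-10) inclusive
    (1,3)@(3, 7): e=[0,136,-34] → ·  [on edge]
    (3,4)@(7, 9): e=[6,82,14] → █
    (4,4)@(9, 9): e=[0,68,34] → █  [on edge]
    (5,4)@(11, 9): e=[-6,54,54] → ·
    (2,5)@(5, 11): e=[30,70,2] → █
    (5,5)@(11, 11): e=[12,28,62] → █
    (6,5)@(13, 11): e=[6,14,82] → █
    (7,5)@(15, 11): e=[0,0,102] → █  [on edge]
    (8,5)@(17, 11): e=[-6,-14,122] → ·
    (2,6)@(5, 13): e=[48,44,10] → █
    (6,6)@(13, 13): e=[24,-12,90] → ·
    (7,6)@(15, 13): e=[18,-26,110] → ·
  covered (15 px):
    · · · · · · · · ·
    · · · · · · · · ·
    · · · · · · · · ·
    · · · · · · · · ·
    · · · █ █ · · · ·
    · · █ █ █ █ █ █ ·
    · · █ █ █ █ · · ·
    · · █ █ · · · · ·
    · █ · · · · · · ·
T3:
  2·area = 133  (B↔C swapped to make it positive)
  edge (2, 6)→(15, 3): d=(13,-3) inclusive
  edge (15, 3)→(16, 13): d=(1,10) inclusive
  edge (16, 13)→(2, 6): d=(-14,-7) inclusive
    (7,1)@(15, 3): e=[0,0,133] → █  [on edge]
    (8,1)@(17, 3): e=[6,-20,147] → ·
    (3,2)@(7, 5): e=[2,82,49] → █
    (4,2)@(9, 5): e=[8,62,63] → █
    (5,2)@(11, 5): e=[14,42,77] → █
    (6,2)@(13, 5): e=[20,22,91] → █
    (8,2)@(17, 5): e=[32,-18,119] → ·
    (2,3)@(5, 7): e=[22,104,7] → █
    (8,3)@(17, 7): e=[58,-16,91] → ·
    (2,4)@(5, 9): e=[48,106,-21] → ·
    (3,4)@(7, 9): e=[54,86,-7] → ·
    (4,4)@(9, 9): e=[60,66,7] → █
  covered (18 px):
    · · · · · · · · ·
    · · · · · · · █ ·
    · · · █ █ █ █ █ ·
    · · █ █ █ █ █ █ ·
    · · · · █ █ █ █ ·
    · · · · · · █ █ ·
    · · · · · · · · ·
    · · · · · · · · ·
    · · · · · · · · ·

Final: [[7,1],[3,2],[4,2],[5,2],[6,2],[7,2],[2,3],[3,3],[4,3],[5,3],[6,3],[7,3],[4,4],[5,4],[6,4],[7,4],[6,5],[7,5]]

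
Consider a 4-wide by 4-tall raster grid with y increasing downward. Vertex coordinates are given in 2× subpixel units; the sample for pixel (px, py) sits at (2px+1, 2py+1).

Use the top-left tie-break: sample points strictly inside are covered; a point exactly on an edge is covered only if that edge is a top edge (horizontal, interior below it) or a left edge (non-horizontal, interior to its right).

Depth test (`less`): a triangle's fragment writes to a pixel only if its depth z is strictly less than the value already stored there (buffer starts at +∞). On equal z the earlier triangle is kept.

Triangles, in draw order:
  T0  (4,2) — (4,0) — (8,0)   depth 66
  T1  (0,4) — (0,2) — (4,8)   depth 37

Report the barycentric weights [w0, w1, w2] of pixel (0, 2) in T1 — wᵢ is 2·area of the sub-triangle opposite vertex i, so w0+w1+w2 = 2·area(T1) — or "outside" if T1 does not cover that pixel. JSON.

T0:
  2·area = 8
  edge (4, 2)→(4, 0): d=(0,-2) top-left  bias=+0
  edge (4, 0)→(8, 0): d=(4,0) top-left  bias=+0
  edge (8, 0)→(4, 2): d=(-4,2) right/bottom  bias=-1
    (2,0)@(5, 1): e=[2,4,2] → X
    (3,0)@(7, 1): e=[6,4,-2] → .
    (2,1)@(5, 3): e=[2,12,-6] → .
  covered (1 px):
    . . X .
    . . . .
    . . . .
    . . . .
T1:
  2·area = 8
  edge (0, 4)→(0, 2): d=(0,-2) top-left  bias=+0
  edge (0, 2)→(4, 8): d=(4,6) right/bottom  bias=-1
  edge (4, 8)→(0, 4): d=(-4,-4) top-left  bias=+0
    (0,2)@(1, 5): e=[2,6,0] → X  [on edge]
    (1,2)@(3, 5): e=[6,-6,8] → .
    (0,3)@(1, 7): e=[2,14,-8] → .
    (1,3)@(3, 7): e=[6,2,0] → X  [on edge]
    (2,3)@(5, 7): e=[10,-10,8] → .
  covered (2 px):
    . . . .
    . . . .
    X . . .
    . X . .

Answer: [6,0,2]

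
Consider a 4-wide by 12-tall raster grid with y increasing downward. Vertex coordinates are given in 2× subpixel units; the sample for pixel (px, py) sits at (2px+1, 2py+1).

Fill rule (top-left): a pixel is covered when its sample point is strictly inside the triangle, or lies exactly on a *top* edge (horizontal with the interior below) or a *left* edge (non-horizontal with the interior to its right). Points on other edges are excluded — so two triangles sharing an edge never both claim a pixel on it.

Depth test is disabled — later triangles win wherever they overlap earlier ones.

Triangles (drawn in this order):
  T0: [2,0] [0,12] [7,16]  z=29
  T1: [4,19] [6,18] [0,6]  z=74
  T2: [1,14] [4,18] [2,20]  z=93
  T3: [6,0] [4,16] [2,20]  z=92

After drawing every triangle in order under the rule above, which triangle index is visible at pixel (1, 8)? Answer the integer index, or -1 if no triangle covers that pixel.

T0:
  2·area = 92  (B↔C swapped to make it positive)
  edge (2, 0)→(7, 16): d=(5,16) right/bottom  bias=-1
  edge (7, 16)→(0, 12): d=(-7,-4) top-left  bias=+0
  edge (0, 12)→(2, 0): d=(2,-12) top-left  bias=+0
    (1,2)@(3, 5): e=[9,61,22] → #
    (2,2)@(5, 5): e=[-23,69,46] → ·
    (0,3)@(1, 7): e=[51,39,2] → #
    (2,3)@(5, 7): e=[-13,55,50] → ·
    (0,4)@(1, 9): e=[61,25,6] → #
    (2,4)@(5, 9): e=[-3,41,54] → ·
    (0,5)@(1, 11): e=[71,11,10] → #
    (2,5)@(5, 11): e=[7,27,58] → #
    (3,5)@(7, 11): e=[-25,35,82] → ·
    (0,6)@(1, 13): e=[81,-3,14] → ·
    (1,6)@(3, 13): e=[49,5,38] → #
    (3,6)@(7, 13): e=[-15,21,86] → ·
  covered (10 px):
    · · · ·
    · · · ·
    · # · ·
    # # · ·
    # # · ·
    # # # ·
    · # # ·
    · · · ·
    · · · ·
    · · · ·
    · · · ·
    · · · ·
T1:
  2·area = 30  (B↔C swapped to make it positive)
  edge (4, 19)→(0, 6): d=(-4,-13) top-left  bias=+0
  edge (0, 6)→(6, 18): d=(6,12) right/bottom  bias=-1
  edge (6, 18)→(4, 19): d=(-2,1) right/bottom  bias=-1
    (0,4)@(1, 9): e=[1,6,23] → #
    (1,4)@(3, 9): e=[27,-18,21] → ·
    (0,5)@(1, 11): e=[-7,18,19] → ·
    (1,6)@(3, 13): e=[11,6,13] → #
    (2,6)@(5, 13): e=[37,-18,11] → ·
    (1,7)@(3, 15): e=[3,18,9] → #
    (2,7)@(5, 15): e=[29,-6,7] → ·
    (1,8)@(3, 17): e=[-5,30,5] → ·
    (2,8)@(5, 17): e=[21,6,3] → #
    (3,8)@(7, 17): e=[47,-18,1] → ·
    (2,9)@(5, 19): e=[13,18,-1] → ·
  covered (4 px):
    · · · ·
    · · · ·
    · · · ·
    · · · ·
    # · · ·
    · · · ·
    · # · ·
    · # · ·
    · · # ·
    · · · ·
    · · · ·
    · · · ·
T2:
  2·area = 14
  edge (1, 14)→(4, 18): d=(3,4) right/bottom  bias=-1
  edge (4, 18)→(2, 20): d=(-2,2) right/bottom  bias=-1
  edge (2, 20)→(1, 14): d=(-1,-6) top-left  bias=+0
    (3,7)@(7, 15): e=[-21,0,35] → ·  [on edge]
    (1,8)@(3, 17): e=[1,4,9] → #
    (2,8)@(5, 17): e=[-7,0,21] → ·  [on edge]
    (1,9)@(3, 19): e=[7,0,7] → ·  [on edge]
    (0,10)@(1, 21): e=[21,0,-7] → ·  [on edge]
  covered (1 px):
    · · · ·
    · · · ·
    · · · ·
    · · · ·
    · · · ·
    · · · ·
    · · · ·
    · · · ·
    · # · ·
    · · · ·
    · · · ·
    · · · ·
T3:
  2·area = 24
  edge (6, 0)→(4, 16): d=(-2,16) right/bottom  bias=-1
  edge (4, 16)→(2, 20): d=(-2,4) right/bottom  bias=-1
  edge (2, 20)→(6, 0): d=(4,-20) top-left  bias=+0
    (2,2)@(5, 5): e=[6,18,0] → #  [on edge]
    (3,2)@(7, 5): e=[-26,10,40] → ·
    (2,3)@(5, 7): e=[2,14,8] → #
    (3,3)@(7, 7): e=[-30,6,48] → ·
    (2,4)@(5, 9): e=[-2,10,16] → ·
    (1,7)@(3, 15): e=[18,6,0] → #  [on edge]
    (2,7)@(5, 15): e=[-14,-2,40] → ·
    (1,8)@(3, 17): e=[14,2,8] → #
    (2,8)@(5, 17): e=[-18,-6,48] → ·
    (1,9)@(3, 19): e=[10,-2,16] → ·
  covered (4 px):
    · · · ·
    · · · ·
    · · # ·
    · · # ·
    · · · ·
    · · · ·
    · · · ·
    · # · ·
    · # · ·
    · · · ·
    · · · ·
    · · · ·

Z-buffer (winner per pixel, '.' = empty):
  . . . .
  . . . .
  . 0 3 .
  0 0 3 .
  1 0 . .
  0 0 0 .
  . 1 0 .
  . 3 . .
  . 3 1 .
  . . . .
  . . . .
  . . . .

Answer: 3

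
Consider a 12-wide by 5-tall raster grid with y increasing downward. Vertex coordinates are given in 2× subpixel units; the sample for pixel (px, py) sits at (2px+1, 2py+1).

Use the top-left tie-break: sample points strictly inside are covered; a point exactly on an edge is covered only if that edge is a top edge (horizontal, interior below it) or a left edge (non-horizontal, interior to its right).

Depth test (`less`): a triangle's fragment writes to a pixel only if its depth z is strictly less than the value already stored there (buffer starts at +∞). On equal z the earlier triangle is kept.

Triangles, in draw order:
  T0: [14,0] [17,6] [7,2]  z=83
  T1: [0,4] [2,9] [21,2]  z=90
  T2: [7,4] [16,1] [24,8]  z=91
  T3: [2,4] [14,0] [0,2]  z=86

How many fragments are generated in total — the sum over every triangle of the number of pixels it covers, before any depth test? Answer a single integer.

T0:
  2·area = 48
  edge (14, 0)→(17, 6): d=(3,6) right/bottom  bias=-1
  edge (17, 6)→(7, 2): d=(-10,-4) top-left  bias=+0
  edge (7, 2)→(14, 0): d=(7,-2) top-left  bias=+0
    (5,0)@(11, 1): e=[21,26,1] → #
    (6,0)@(13, 1): e=[9,34,5] → #
    (7,0)@(15, 1): e=[-3,42,9] → ·
    (5,1)@(11, 3): e=[27,6,15] → #
    (7,1)@(15, 3): e=[3,22,23] → #
    (8,1)@(17, 3): e=[-9,30,27] → ·
    (5,2)@(11, 5): e=[33,-14,29] → ·
    (6,2)@(13, 5): e=[21,-6,33] → ·
    (7,2)@(15, 5): e=[9,2,37] → #
    (8,2)@(17, 5): e=[-3,10,41] → ·
    (7,3)@(15, 7): e=[15,-18,51] → ·
  covered (6 px):
    · · · · · # # · · · · ·
    · · · · · # # # · · · ·
    · · · · · · · # · · · ·
    · · · · · · · · · · · ·
    · · · · · · · · · · · ·
T1:
  2·area = 109  (B↔C swapped to make it positive)
  edge (0, 4)→(21, 2): d=(21,-2) top-left  bias=+0
  edge (21, 2)→(2, 9): d=(-19,7) right/bottom  bias=-1
  edge (2, 9)→(0, 4): d=(-2,-5) top-left  bias=+0
    (5,1)@(11, 3): e=[1,51,57] → #
    (6,1)@(13, 3): e=[5,37,67] → #
    (7,1)@(15, 3): e=[9,23,77] → #
    (8,1)@(17, 3): e=[13,9,87] → #
    (9,1)@(19, 3): e=[17,-5,97] → ·
    (0,2)@(1, 5): e=[23,83,3] → #
    (1,2)@(3, 5): e=[27,69,13] → #
    (2,2)@(5, 5): e=[31,55,23] → #
    (3,2)@(7, 5): e=[35,41,33] → #
    (4,2)@(9, 5): e=[39,27,43] → #
    (6,2)@(13, 5): e=[47,-1,63] → ·
    (7,2)@(15, 5): e=[51,-15,73] → ·
  covered (13 px):
    · · · · · · · · · · · ·
    · · · · · # # # # · · ·
    # # # # # # · · · · · ·
    · # # # · · · · · · · ·
    · · · · · · · · · · · ·
T2:
  2·area = 87
  edge (7, 4)→(16, 1): d=(9,-3) top-left  bias=+0
  edge (16, 1)→(24, 8): d=(8,7) right/bottom  bias=-1
  edge (24, 8)→(7, 4): d=(-17,-4) top-left  bias=+0
    (5,1)@(11, 3): e=[3,51,33] → #
    (6,1)@(13, 3): e=[9,37,41] → #
    (7,1)@(15, 3): e=[15,23,49] → #
    (8,1)@(17, 3): e=[21,9,57] → #
    (9,1)@(19, 3): e=[27,-5,65] → ·
    (5,2)@(11, 5): e=[21,67,-1] → ·
    (6,2)@(13, 5): e=[27,53,7] → #
    (9,2)@(19, 5): e=[45,11,31] → #
    (10,2)@(21, 5): e=[51,-3,39] → ·
    (6,3)@(13, 7): e=[45,69,-27] → ·
    (7,3)@(15, 7): e=[51,55,-19] → ·
    (8,3)@(17, 7): e=[57,41,-11] → ·
  covered (9 px):
    · · · · · · · · · · · ·
    · · · · · # # # # · · ·
    · · · · · · # # # # · ·
    · · · · · · · · · · # ·
    · · · · · · · · · · · ·
T3:
  2·area = 32  (B↔C swapped to make it positive)
  edge (2, 4)→(0, 2): d=(-2,-2) top-left  bias=+0
  edge (0, 2)→(14, 0): d=(14,-2) top-left  bias=+0
  edge (14, 0)→(2, 4): d=(-12,4) right/bottom  bias=-1
    (3,0)@(7, 1): e=[16,0,16] → #  [on edge]
    (4,0)@(9, 1): e=[20,4,8] → #
    (5,0)@(11, 1): e=[24,8,0] → ·  [on edge]
    (0,1)@(1, 3): e=[0,16,16] → #  [on edge]
    (1,1)@(3, 3): e=[4,20,8] → #
    (2,1)@(5, 3): e=[8,24,0] → ·  [on edge]
    (3,1)@(7, 3): e=[12,28,-8] → ·
    (4,1)@(9, 3): e=[16,32,-16] → ·
    (0,2)@(1, 5): e=[-4,44,-8] → ·
    (1,2)@(3, 5): e=[0,48,-16] → ·  [on edge]
    (2,3)@(5, 7): e=[0,80,-48] → ·  [on edge]
    (3,4)@(7, 9): e=[0,112,-80] → ·  [on edge]
  covered (4 px):
    · · · # # · · · · · · ·
    # # · · · · · · · · · ·
    · · · · · · · · · · · ·
    · · · · · · · · · · · ·
    · · · · · · · · · · · ·

Final: 32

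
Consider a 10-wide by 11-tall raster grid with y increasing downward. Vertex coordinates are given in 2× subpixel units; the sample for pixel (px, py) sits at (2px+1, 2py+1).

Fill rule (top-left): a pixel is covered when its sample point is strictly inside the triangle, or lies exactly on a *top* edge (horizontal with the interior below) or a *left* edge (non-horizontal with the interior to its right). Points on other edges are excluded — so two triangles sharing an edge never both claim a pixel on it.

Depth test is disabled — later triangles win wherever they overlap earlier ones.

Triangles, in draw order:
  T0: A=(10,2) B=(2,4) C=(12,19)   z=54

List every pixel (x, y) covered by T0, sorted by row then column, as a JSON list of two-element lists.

T0:
  2·area = 140  (B↔C swapped to make it positive)
  edge (10, 2)→(12, 19): d=(2,17) right/bottom  bias=-1
  edge (12, 19)→(2, 4): d=(-10,-15) top-left  bias=+0
  edge (2, 4)→(10, 2): d=(8,-2) top-left  bias=+0
    (3,1)@(7, 3): e=[53,85,2] → #
    (4,1)@(9, 3): e=[19,115,6] → #
    (5,1)@(11, 3): e=[-15,145,10] → ·
    (1,2)@(3, 5): e=[125,5,10] → #
    (2,2)@(5, 5): e=[91,35,14] → #
    (5,2)@(11, 5): e=[-11,125,26] → ·
    (1,3)@(3, 7): e=[129,-15,26] → ·
    (2,3)@(5, 7): e=[95,15,30] → #
    (5,3)@(11, 7): e=[-7,105,42] → ·
    (2,4)@(5, 9): e=[99,-5,46] → ·
    (3,4)@(7, 9): e=[65,25,50] → #
    (5,4)@(11, 9): e=[-3,85,58] → ·
  covered (18 px):
    · · · · · · · · · ·
    · · · # # · · · · ·
    · # # # # · · · · ·
    · · # # # · · · · ·
    · · · # # · · · · ·
    · · · # # # · · · ·
    · · · · # # · · · ·
    · · · · · # · · · ·
    · · · · · # · · · ·
    · · · · · · · · · ·
    · · · · · · · · · ·

Result: [[3,1],[4,1],[1,2],[2,2],[3,2],[4,2],[2,3],[3,3],[4,3],[3,4],[4,4],[3,5],[4,5],[5,5],[4,6],[5,6],[5,7],[5,8]]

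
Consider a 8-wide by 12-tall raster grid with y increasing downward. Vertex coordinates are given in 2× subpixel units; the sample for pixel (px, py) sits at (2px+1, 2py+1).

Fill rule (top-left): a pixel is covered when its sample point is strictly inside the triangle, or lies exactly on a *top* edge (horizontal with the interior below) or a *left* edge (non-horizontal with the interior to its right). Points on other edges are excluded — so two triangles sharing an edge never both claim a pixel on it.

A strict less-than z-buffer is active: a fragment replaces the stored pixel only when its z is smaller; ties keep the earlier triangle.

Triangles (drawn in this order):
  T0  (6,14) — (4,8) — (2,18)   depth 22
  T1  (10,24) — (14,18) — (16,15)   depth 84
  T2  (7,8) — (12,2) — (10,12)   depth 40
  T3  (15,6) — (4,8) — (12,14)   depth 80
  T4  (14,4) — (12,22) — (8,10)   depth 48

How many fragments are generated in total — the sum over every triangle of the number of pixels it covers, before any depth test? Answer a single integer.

T0:
  2·area = 32  (B↔C swapped to make it positive)
  edge (6, 14)→(2, 18): d=(-4,4) right/bottom  bias=-1
  edge (2, 18)→(4, 8): d=(2,-10) top-left  bias=+0
  edge (4, 8)→(6, 14): d=(2,6) right/bottom  bias=-1
    (2,1)@(5, 3): e=[48,0,-16] → ·  [on edge]
    (1,2)@(3, 5): e=[48,-16,0] → ·  [on edge]
    (7,2)@(15, 5): e=[0,104,-72] → ·  [on edge]
    (6,3)@(13, 7): e=[0,88,-56] → ·  [on edge]
    (5,4)@(11, 9): e=[0,72,-40] → ·  [on edge]
    (2,5)@(5, 11): e=[16,16,0] → ·  [on edge]
    (4,5)@(9, 11): e=[0,56,-24] → ·  [on edge]
    (1,6)@(3, 13): e=[16,0,16] → #  [on edge]
    (2,6)@(5, 13): e=[8,20,4] → #
    (3,6)@(7, 13): e=[0,40,-8] → ·  [on edge]
    (1,7)@(3, 15): e=[8,4,20] → #
    (2,7)@(5, 15): e=[0,24,8] → ·  [on edge]
    (1,8)@(3, 17): e=[0,8,24] → ·  [on edge]
    (3,8)@(7, 17): e=[-16,48,0] → ·  [on edge]
    (0,9)@(1, 19): e=[0,-8,40] → ·  [on edge]
    (0,11)@(1, 23): e=[-16,0,48] → ·  [on edge]
    (4,11)@(9, 23): e=[-48,80,0] → ·  [on edge]
  covered (3 px):
    · · · · · · · ·
    · · · · · · · ·
    · · · · · · · ·
    · · · · · · · ·
    · · · · · · · ·
    · · · · · · · ·
    · # # · · · · ·
    · # · · · · · ·
    · · · · · · · ·
    · · · · · · · ·
    · · · · · · · ·
    · · · · · · · ·
T1:
  degenerate (2·area = 0) — covers nothing
T2:
  2·area = 38
  edge (7, 8)→(12, 2): d=(5,-6) top-left  bias=+0
  edge (12, 2)→(10, 12): d=(-2,10) right/bottom  bias=-1
  edge (10, 12)→(7, 8): d=(-3,-4) top-left  bias=+0
    (5,2)@(11, 5): e=[9,4,25] → #
    (6,2)@(13, 5): e=[21,-16,33] → ·
    (4,3)@(9, 7): e=[7,20,11] → #
    (5,3)@(11, 7): e=[19,0,19] → ·  [on edge]
    (4,4)@(9, 9): e=[17,16,5] → #
    (5,4)@(11, 9): e=[29,-4,13] → ·
    (4,5)@(9, 11): e=[27,12,-1] → ·
    (4,8)@(9, 17): e=[57,0,-19] → ·  [on edge]
  covered (3 px):
    · · · · · · · ·
    · · · · · · · ·
    · · · · · # · ·
    · · · · # · · ·
    · · · · # · · ·
    · · · · · · · ·
    · · · · · · · ·
    · · · · · · · ·
    · · · · · · · ·
    · · · · · · · ·
    · · · · · · · ·
    · · · · · · · ·
T3:
  2·area = 82  (B↔C swapped to make it positive)
  edge (15, 6)→(12, 14): d=(-3,8) right/bottom  bias=-1
  edge (12, 14)→(4, 8): d=(-8,-6) top-left  bias=+0
  edge (4, 8)→(15, 6): d=(11,-2) top-left  bias=+0
    (5,3)@(11, 7): e=[29,50,3] → #
    (6,3)@(13, 7): e=[13,62,7] → #
    (7,3)@(15, 7): e=[-3,74,11] → ·
    (3,4)@(7, 9): e=[55,10,17] → #
    (4,4)@(9, 9): e=[39,22,21] → #
    (7,4)@(15, 9): e=[-9,58,33] → ·
    (3,5)@(7, 11): e=[49,-6,39] → ·
    (4,5)@(9, 11): e=[33,6,43] → #
    (7,5)@(15, 11): e=[-15,42,55] → ·
    (4,6)@(9, 13): e=[27,-10,65] → ·
    (5,6)@(11, 13): e=[11,2,69] → #
    (6,6)@(13, 13): e=[-5,14,73] → ·
  covered (10 px):
    · · · · · · · ·
    · · · · · · · ·
    · · · · · · · ·
    · · · · · # # ·
    · · · # # # # ·
    · · · · # # # ·
    · · · · · # · ·
    · · · · · · · ·
    · · · · · · · ·
    · · · · · · · ·
    · · · · · · · ·
    · · · · · · · ·
T4:
  2·area = 96
  edge (14, 4)→(12, 22): d=(-2,18) right/bottom  bias=-1
  edge (12, 22)→(8, 10): d=(-4,-12) top-left  bias=+0
  edge (8, 10)→(14, 4): d=(6,-6) top-left  bias=+0
    (2,0)@(5, 1): e=[168,0,-72] → ·  [on edge]
    (7,1)@(15, 3): e=[-16,112,0] → ·  [on edge]
    (6,2)@(13, 5): e=[16,80,0] → #  [on edge]
    (7,2)@(15, 5): e=[-20,104,12] → ·
    (3,3)@(7, 7): e=[120,0,-24] → ·  [on edge]
    (5,3)@(11, 7): e=[48,48,0] → #  [on edge]
    (7,3)@(15, 7): e=[-24,96,24] → ·
    (4,4)@(9, 9): e=[80,16,0] → #  [on edge]
    (7,4)@(15, 9): e=[-28,88,36] → ·
    (3,5)@(7, 11): e=[112,-16,0] → ·  [on edge]
    (4,5)@(9, 11): e=[76,8,12] → #
    (7,5)@(15, 11): e=[-32,80,48] → ·
    (2,6)@(5, 13): e=[144,-48,0] → ·  [on edge]
    (4,6)@(9, 13): e=[72,0,24] → #  [on edge]
    (6,6)@(13, 13): e=[0,48,48] → ·  [on edge]
    (1,7)@(3, 15): e=[176,-80,0] → ·  [on edge]
    (0,8)@(1, 17): e=[208,-112,0] → ·  [on edge]
    (5,9)@(11, 19): e=[24,0,72] → #  [on edge]
  covered (14 px):
    · · · · · · · ·
    · · · · · · · ·
    · · · · · · # ·
    · · · · · # # ·
    · · · · # # # ·
    · · · · # # # ·
    · · · · # # · ·
    · · · · · # · ·
    · · · · · # · ·
    · · · · · # · ·
    · · · · · · · ·
    · · · · · · · ·

Answer: 30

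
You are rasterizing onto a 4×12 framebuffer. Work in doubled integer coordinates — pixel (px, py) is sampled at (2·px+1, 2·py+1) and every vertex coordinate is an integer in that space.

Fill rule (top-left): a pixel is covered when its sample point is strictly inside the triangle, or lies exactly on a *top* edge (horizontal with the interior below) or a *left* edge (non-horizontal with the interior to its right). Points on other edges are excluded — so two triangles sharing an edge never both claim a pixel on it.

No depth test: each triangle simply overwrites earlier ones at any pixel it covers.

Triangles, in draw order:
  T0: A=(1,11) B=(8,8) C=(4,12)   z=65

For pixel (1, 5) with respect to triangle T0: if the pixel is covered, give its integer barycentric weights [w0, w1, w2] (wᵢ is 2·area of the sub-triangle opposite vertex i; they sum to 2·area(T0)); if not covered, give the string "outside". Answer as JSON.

T0:
  2·area = 16
  edge (1, 11)→(8, 8): d=(7,-3) top-left  bias=+0
  edge (8, 8)→(4, 12): d=(-4,4) right/bottom  bias=-1
  edge (4, 12)→(1, 11): d=(-3,-1) top-left  bias=+0
    (3,4)@(7, 9): e=[4,0,12] → ·  [on edge]
    (0,5)@(1, 11): e=[0,16,0] → #  [on edge]
    (1,5)@(3, 11): e=[6,8,2] → #
    (2,5)@(5, 11): e=[12,0,4] → ·  [on edge]
    (0,6)@(1, 13): e=[14,8,-6] → ·
    (1,6)@(3, 13): e=[20,0,-4] → ·  [on edge]
    (3,6)@(7, 13): e=[32,-16,0] → ·  [on edge]
    (0,7)@(1, 15): e=[28,0,-12] → ·  [on edge]
  covered (2 px):
    · · · ·
    · · · ·
    · · · ·
    · · · ·
    · · · ·
    # # · ·
    · · · ·
    · · · ·
    · · · ·
    · · · ·
    · · · ·
    · · · ·

Final: [8,2,6]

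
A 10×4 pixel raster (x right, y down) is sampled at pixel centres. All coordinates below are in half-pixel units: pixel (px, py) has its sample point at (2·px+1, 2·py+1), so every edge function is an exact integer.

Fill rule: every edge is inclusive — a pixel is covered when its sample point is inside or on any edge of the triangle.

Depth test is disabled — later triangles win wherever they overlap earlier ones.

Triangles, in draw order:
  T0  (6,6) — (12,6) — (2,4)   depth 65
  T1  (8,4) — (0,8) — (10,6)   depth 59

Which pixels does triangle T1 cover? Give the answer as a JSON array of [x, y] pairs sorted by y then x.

T0:
  2·area = 12  (B↔C swapped to make it positive)
  edge (6, 6)→(2, 4): d=(-4,-2) inclusive
  edge (2, 4)→(12, 6): d=(10,2) inclusive
  edge (12, 6)→(6, 6): d=(-6,0) inclusive
    (2,2)@(5, 5): e=[2,4,6] → #
    (3,2)@(7, 5): e=[6,0,6] → #  [on edge]
    (4,2)@(9, 5): e=[10,-4,6] → ·
    (2,3)@(5, 7): e=[-6,24,-6] → ·
    (3,3)@(7, 7): e=[-2,20,-6] → ·
    (8,3)@(17, 7): e=[18,0,-6] → ·  [on edge]
  covered (2 px):
    · · · · · · · · · ·
    · · · · · · · · · ·
    · · # # · · · · · ·
    · · · · · · · · · ·
T1:
  2·area = 24  (B↔C swapped to make it positive)
  edge (8, 4)→(10, 6): d=(2,2) inclusive
  edge (10, 6)→(0, 8): d=(-10,2) inclusive
  edge (0, 8)→(8, 4): d=(8,-4) inclusive
    (2,0)@(5, 1): e=[0,60,-36] → ·  [on edge]
    (3,1)@(7, 3): e=[0,36,-12] → ·  [on edge]
    (3,2)@(7, 5): e=[4,16,4] → #
    (4,2)@(9, 5): e=[0,12,12] → #  [on edge]
    (5,2)@(11, 5): e=[-4,8,20] → ·
    (7,2)@(15, 5): e=[-12,0,36] → ·  [on edge]
    (1,3)@(3, 7): e=[16,4,4] → #
    (2,3)@(5, 7): e=[12,0,12] → #  [on edge]
    (3,3)@(7, 7): e=[8,-4,20] → ·
    (4,3)@(9, 7): e=[4,-8,28] → ·
    (5,3)@(11, 7): e=[0,-12,36] → ·  [on edge]
  covered (4 px):
    · · · · · · · · · ·
    · · · · · · · · · ·
    · · · # # · · · · ·
    · # # · · · · · · ·

Result: [[3,2],[4,2],[1,3],[2,3]]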